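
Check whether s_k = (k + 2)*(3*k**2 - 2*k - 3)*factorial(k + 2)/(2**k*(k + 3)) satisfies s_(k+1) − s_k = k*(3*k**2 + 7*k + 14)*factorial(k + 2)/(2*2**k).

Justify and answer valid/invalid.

Invalid: residual -(3*k**4 + 16*k**3 + 29*k**2 + 46*k + 6)*factorial(k + 2)/(2*2**k*(k + 3)*(k + 4)) ≠ 0.

s_(k+1) = (k + 3)*(3*k**2 + 4*k - 2)*factorial(k + 3)/(2*2**k*(k + 4))
s_(k+1) − s_k = (3*k**5 + 25*k**4 + 83*k**3 + 153*k**2 + 122*k - 6)*factorial(k + 2)/(2*2**k*(k + 3)*(k + 4))
(s_(k+1) − s_k) − t_k = -(3*k**4 + 16*k**3 + 29*k**2 + 46*k + 6)*factorial(k + 2)/(2*2**k*(k + 3)*(k + 4))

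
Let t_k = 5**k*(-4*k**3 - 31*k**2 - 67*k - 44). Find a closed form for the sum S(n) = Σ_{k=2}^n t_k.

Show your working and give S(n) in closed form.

S(n) = -5*5**n*n**3 - 35*5**n*n**2 - 70*5**n*n - 45*5**n + 775

Ratio r(k) = 5*(4*k**3 + 43*k**2 + 141*k + 146)/(4*k**3 + 31*k**2 + 67*k + 44).
Factor: A=5; B=1; C=k**3 + 31*k**2/4 + 67*k/4 + 11.
Need (5)·f(k+1) − (1)·f(k) = k**3 + 31*k**2/4 + 67*k/4 + 11.
From deg A=0, deg B=0, deg C=3: d=3.
Solve for f: f(k) = (k**3 + 4*k**2 + 3*k + 1)/4 (degree 3 ≤ 3).
Certificate R = B(k−1)f/C = (k**3 + 4*k**2 + 3*k + 1)/(4*k**3 + 31*k**2 + 67*k + 44) gives s_k = 5**k*(-k**3 - 4*k**2 - 3*k - 1).
s_(k+1) − s_k = 5**k*(-4*k**3 - 31*k**2 - 67*k - 44) = t_k.
Telescope: S(n) = s_(n+1) − s_(2) = 5**(n + 1)*(-n**3 - 7*n**2 - 14*n - 9) − (-775) = -5*5**n*n**3 - 35*5**n*n**2 - 70*5**n*n - 45*5**n + 775.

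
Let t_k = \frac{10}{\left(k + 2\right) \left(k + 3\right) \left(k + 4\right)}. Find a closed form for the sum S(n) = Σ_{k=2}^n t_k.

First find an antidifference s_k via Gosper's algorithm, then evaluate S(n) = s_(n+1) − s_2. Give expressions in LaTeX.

S(n) = \frac{n^{2} + 7 n - 8}{4 \left(n^{2} + 7 n + 12\right)}

t_(k+1)/t_k = (k + 2)/(k + 5).
Take A(k)=k + 2, B(k)=k + 5, C(k)=1.
f must satisfy (k + 2)·f(k+1) − (k + 4)·f(k) = 1.
Degrees (1,1,0) ⇒ d ≤ 2.
Coefficient equations give f(k) = k*(k + 5)/12.
Certificate R = B(k−1)f/C = k*(k + 4)*(k + 5)/12 gives s_k = 5*k*(k + 5)/(6*(k + 2)*(k + 3)).
Verify: 10/(k**3 + 9*k**2 + 26*k + 24) matches t_k.
s_(n+1) = 5*(n**2 + 7*n + 6)/(6*(n**2 + 7*n + 12)) and s_(2) = 7/12, so S(n) = (n**2 + 7*n - 8)/(4*(n**2 + 7*n + 12)).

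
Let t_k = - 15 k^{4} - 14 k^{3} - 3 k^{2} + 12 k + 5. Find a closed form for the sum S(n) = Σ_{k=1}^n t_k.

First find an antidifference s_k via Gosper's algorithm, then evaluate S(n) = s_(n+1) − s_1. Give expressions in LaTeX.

The ratio is (15*k**4 + 74*k**3 + 135*k**2 + 96*k + 15)/(15*k**4 + 14*k**3 + 3*k**2 - 12*k - 5).
Factor: A=1; B=1; C=k**4 + 14*k**3/15 + k**2/5 - 4*k/5 - 1/3.
Need (1)·f(k+1) − (1)·f(k) = k**4 + 14*k**3/15 + k**2/5 - 4*k/5 - 1/3.
From deg A=0, deg B=0, deg C=4: d=5.
Solving with deg f ≤ 5: f(k) = k*(3*k**4 - 4*k**3 - k**2 - 4*k + 1)/15.
R(k) = B(k−1)·f(k)/C(k) = k*(3*k**4 - 4*k**3 - k**2 - 4*k + 1)/(15*k**4 + 14*k**3 + 3*k**2 - 12*k - 5); s_k = R·t_k = k*(-3*k**4 + 4*k**3 + k**2 + 4*k - 1).
Δs = -15*k**4 - 14*k**3 - 3*k**2 + 12*k + 5, as required.
s_(n+1) = -3*n**5 - 11*n**4 - 13*n**3 + n**2 + 11*n + 5 and s_(1) = 5, so S(n) = n*(-3*n**4 - 11*n**3 - 13*n**2 + n + 11).

S(n) = n \left(- 3 n^{4} - 11 n^{3} - 13 n^{2} + n + 11\right)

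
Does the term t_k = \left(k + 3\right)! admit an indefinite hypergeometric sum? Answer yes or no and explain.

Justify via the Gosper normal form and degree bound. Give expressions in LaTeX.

r(k) = k + 4 after simplifying.
Normal form (A,B,C) = (k + 4, 1, 1).
Need (k + 4)·f(k+1) − (1)·f(k) = 1.
From deg A=1, deg B=0, deg C=0: d=-1.
Bound -1 < 0, so the key equation has no polynomial solution.

No; the degree bound rules out any f.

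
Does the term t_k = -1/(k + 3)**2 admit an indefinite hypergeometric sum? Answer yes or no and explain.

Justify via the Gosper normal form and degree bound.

No — t_k has no hypergeometric antidifference.

r(k) = (k + 3)**2/(k + 4)**2 after simplifying.
Factor: A=k**2 + 6*k + 9; B=k**2 + 8*k + 16; C=1.
Need (k**2 + 6*k + 9)·f(k+1) − (k**2 + 6*k + 9)·f(k) = 1.
From deg A=2, deg B=2, deg C=0: d=0.
Generic f = c0 gives residual -1; -1 = 0 cannot hold, so t_k is not Gosper-summable.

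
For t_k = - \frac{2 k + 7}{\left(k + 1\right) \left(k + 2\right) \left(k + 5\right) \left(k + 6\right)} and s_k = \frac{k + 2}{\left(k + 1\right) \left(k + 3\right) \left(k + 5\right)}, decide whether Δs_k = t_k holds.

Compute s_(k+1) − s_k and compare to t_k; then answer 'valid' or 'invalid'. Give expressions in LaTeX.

s_(k+1) = (k + 3)/((k + 2)*(k + 4)*(k + 6))
s_(k+1) − s_k = ((k + 1)*(k + 3)**2*(k + 5) - (k + 2)**2*(k + 4)*(k + 6))/((k + 1)*(k + 2)*(k + 3)*(k + 4)*(k + 5)*(k + 6))
(s_(k+1) − s_k) − t_k = 3*(k**2 + 7*k + 11)/(k**6 + 21*k**5 + 175*k**4 + 735*k**3 + 1624*k**2 + 1764*k + 720)

Invalid: residual \frac{3 \left(k^{2} + 7 k + 11\right)}{k^{6} + 21 k^{5} + 175 k^{4} + 735 k^{3} + 1624 k^{2} + 1764 k + 720} ≠ 0.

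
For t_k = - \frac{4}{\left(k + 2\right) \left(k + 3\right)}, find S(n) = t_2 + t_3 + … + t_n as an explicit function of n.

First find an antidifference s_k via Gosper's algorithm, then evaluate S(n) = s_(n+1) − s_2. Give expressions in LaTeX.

S(n) = \frac{1 - n}{n + 3}

r(k) = (k + 2)/(k + 4) after simplifying.
So A=k + 2 and B=k + 4, with C=1.
Set up (k + 2)·f(k+1) − (k + 3)·f(k) − (1) = 0.
d = 1 from the (1,1,0) case.
Solving with deg f ≤ 1: f(k) = k/2.
Get s_k = R·t_k = -2*k/(k + 2) with R(k) = B(k−1)f(k)/C(k) = k*(k + 3)/2.
Δs = -4/(k**2 + 5*k + 6), as required.
Σ_(k=2)^n t_k = s_(n+1) − s_(2) = (2*(-n - 1)/(n + 3)) − (-1), i.e. (1 - n)/(n + 3).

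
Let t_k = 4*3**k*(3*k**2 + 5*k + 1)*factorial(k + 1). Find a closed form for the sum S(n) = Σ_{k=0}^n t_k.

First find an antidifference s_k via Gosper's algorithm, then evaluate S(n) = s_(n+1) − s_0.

S(n) = 12*3**n*n*factorial(n + 2) + 4

r(k) = 3*(3*k**3 + 17*k**2 + 31*k + 18)/(3*k**2 + 5*k + 1) after simplifying.
Factor: A=3*k + 6; B=1; C=k**2 + 5*k/3 + 1/3.
f must satisfy (3*k + 6)·f(k+1) − (1)·f(k) = k**2 + 5*k/3 + 1/3.
From deg A=1, deg B=0, deg C=2: d=1.
Match coefficients ⇒ f(k) = (k - 1)/3.
Get s_k = R·t_k = 4*3**k*(k - 1)*factorial(k + 1) with R(k) = B(k−1)f(k)/C(k) = (k - 1)/(3*k**2 + 5*k + 1).
Δs = 4*3**k*(3*k**2 + 5*k + 1)*factorial(k + 1), as required.
Telescope: S(n) = s_(n+1) − s_(0) = 12*3**n*n*factorial(n + 2) − (-4) = 12*3**n*n*factorial(n + 2) + 4.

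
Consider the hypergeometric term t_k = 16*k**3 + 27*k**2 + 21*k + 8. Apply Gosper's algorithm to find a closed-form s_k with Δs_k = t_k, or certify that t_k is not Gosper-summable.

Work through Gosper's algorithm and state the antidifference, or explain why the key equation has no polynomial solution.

Ratio r(k) = (16*k**3 + 75*k**2 + 123*k + 72)/(16*k**3 + 27*k**2 + 21*k + 8).
Factor: A=1; B=1; C=k**3 + 27*k**2/16 + 21*k/16 + 1/2.
Set up (1)·f(k+1) − (1)·f(k) − (k**3 + 27*k**2/16 + 21*k/16 + 1/2) = 0.
Bound: deg f ≤ 4.
Coefficient equations give f(k) = k*(4*k**3 + k**2 + k + 2)/16.
R(k) = B(k−1)·f(k)/C(k) = k*(4*k**3 + k**2 + k + 2)/(16*k**3 + 27*k**2 + 21*k + 8); s_k = R·t_k = k*(4*k**3 + k**2 + k + 2).
Check: Δs_k = 16*k**3 + 27*k**2 + 21*k + 8. ✓

s_k = k*(4*k**3 + k**2 + k + 2)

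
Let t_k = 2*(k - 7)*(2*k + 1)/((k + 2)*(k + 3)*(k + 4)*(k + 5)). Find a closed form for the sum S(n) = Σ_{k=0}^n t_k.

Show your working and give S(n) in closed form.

S(n) = (-n**3 - 36*n**2 - 77*n - 42)/(6*(n**3 + 12*n**2 + 47*n + 60))

Step 1: r(k) = (k - 6)*(k + 2)*(2*k + 3)/((k - 7)*(k + 6)*(2*k + 1)).
Normal form (A,B,C) = (k + 2, k + 6, k**2 - 13*k/2 - 7/2).
Need (k + 2)·f(k+1) − (k + 5)·f(k) = k**2 - 13*k/2 - 7/2.
Bound: deg f ≤ 3.
Coefficient equations give f(k) = -k*(k**2 + 33*k + 8)/24.
So s_k = (B(k−1)f/C)·t_k = (-k*(k + 5)*(k**2 + 33*k + 8)/(12*(k - 7)*(2*k + 1)))·t_k = k*(-k**2 - 33*k - 8)/(6*(k**3 + 9*k**2 + 26*k + 24)).
Check: Δs_k = 2*(2*k**2 - 13*k - 7)/(k**4 + 14*k**3 + 71*k**2 + 154*k + 120). ✓
Telescope: S(n) = s_(n+1) − s_(0) = (-n**3 - 36*n**2 - 77*n - 42)/(6*(n**3 + 12*n**2 + 47*n + 60)) − (0) = (-n**3 - 36*n**2 - 77*n - 42)/(6*(n**3 + 12*n**2 + 47*n + 60)).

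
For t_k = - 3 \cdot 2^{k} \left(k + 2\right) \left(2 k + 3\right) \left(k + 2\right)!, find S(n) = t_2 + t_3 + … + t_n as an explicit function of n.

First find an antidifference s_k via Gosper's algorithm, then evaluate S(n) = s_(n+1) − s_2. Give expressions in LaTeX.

r(k) = (k + 3)**2*(4*k + 10)/((k + 2)*(2*k + 3)) after simplifying.
Normal form (A,B,C) = (2*k + 6, 1, k**2 + 7*k/2 + 3).
Solve (2*k + 6)·f(k+1) − (1)·f(k) = k**2 + 7*k/2 + 3.
d = 1 from the (1,0,2) case.
Match coefficients ⇒ f(k) = k/2.
Get s_k = R·t_k = -3*2**k*k*factorial(k + 2) with R(k) = B(k−1)f(k)/C(k) = k/((k + 2)*(2*k + 3)).
Verify: -3*2**k*(k + 2)*(2*k + 3)*factorial(k + 2) matches t_k.
Telescope: S(n) = s_(n+1) − s_(2) = -6*2**n*(n + 1)*factorial(n + 3) − (-576) = -6*2**n*n*factorial(n + 3) - 6*2**n*factorial(n + 3) + 576.

S(n) = - 6 \cdot 2^{n} n \left(n + 3\right)! - 6 \cdot 2^{n} \left(n + 3\right)! + 576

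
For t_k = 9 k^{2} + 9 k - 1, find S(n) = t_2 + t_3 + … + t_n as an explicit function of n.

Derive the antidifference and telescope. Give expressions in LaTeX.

S(n) = 3 n^{3} + 9 n^{2} + 5 n - 17

r(k) = (9*k**2 + 27*k + 17)/(9*k**2 + 9*k - 1) after simplifying.
Gosper form: A/B · C(k+1)/C(k) with A=1, B=1, C=k**2 + k - 1/9.
Need (1)·f(k+1) − (1)·f(k) = k**2 + k - 1/9.
deg f ≤ 3 (via 0,0,2).
Coefficient equations give f(k) = k*(3*k**2 - 4)/9.
Certificate R = B(k−1)f/C = k*(3*k**2 - 4)/(9*k**2 + 9*k - 1) gives s_k = k*(3*k**2 - 4).
Δs = 9*k**2 + 9*k - 1, as required.
s_(n+1) = 3*n**3 + 9*n**2 + 5*n - 1 and s_(2) = 16, so S(n) = 3*n**3 + 9*n**2 + 5*n - 17.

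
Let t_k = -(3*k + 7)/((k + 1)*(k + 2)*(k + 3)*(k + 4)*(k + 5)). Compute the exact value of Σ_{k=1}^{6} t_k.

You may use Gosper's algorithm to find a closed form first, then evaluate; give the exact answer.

t_(k+1)/t_k = (k + 1)*(3*k + 10)/((k + 6)*(3*k + 7)).
Factor: A=k + 1; B=k + 6; C=k + 7/3.
Solve (k + 1)·f(k+1) − (k + 5)·f(k) = k + 7/3.
Bound: deg f ≤ 4.
Match coefficients ⇒ f(k) = k*(k + 2)*(k**2 + 8*k + 19)/36.
Get s_k = R·t_k = k*(-k**2 - 8*k - 19)/(12*(k**3 + 8*k**2 + 19*k + 12)) with R(k) = B(k−1)f(k)/C(k) = k*(k + 2)*(k + 5)*(k**2 + 8*k + 19)/(12*(3*k + 7)).
s_(k+1) − s_k = (-3*k - 7)/(k**5 + 15*k**4 + 85*k**3 + 225*k**2 + 274*k + 120) = t_k.
Σ_(k=1)^(6) t_k = s_(7) − s_(1) = -217/2640 − (-7/120) = -21/880.

Σ = -21/880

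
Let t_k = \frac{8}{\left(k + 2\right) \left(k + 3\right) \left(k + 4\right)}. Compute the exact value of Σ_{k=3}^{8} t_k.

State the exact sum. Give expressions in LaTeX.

Compute t_(k+1)/t_k: get (k + 2)/(k + 5).
A = k + 2, B = k + 5, C = 1.
Solve (k + 2)·f(k+1) − (k + 4)·f(k) = 1.
Degrees (1,1,0) ⇒ d ≤ 2.
Solving with deg f ≤ 2: f(k) = k*(k + 5)/12.
R(k) = B(k−1)·f(k)/C(k) = k*(k + 4)*(k + 5)/12; s_k = R·t_k = 2*k*(k + 5)/(3*(k + 2)*(k + 3)).
Δs = 8/(k**3 + 9*k**2 + 26*k + 24), as required.
Telescoping: Σ = s_(9) − s_(3) = 7/11 − (8/15) = 17/165.

Σ = 17/165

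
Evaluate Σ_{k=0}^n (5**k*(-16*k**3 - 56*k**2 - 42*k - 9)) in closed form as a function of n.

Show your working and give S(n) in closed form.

Step 1: r(k) = 5*(16*k**3 + 104*k**2 + 202*k + 123)/(16*k**3 + 56*k**2 + 42*k + 9).
So A=5 and B=1, with C=k**3 + 7*k**2/2 + 21*k/8 + 9/16.
f must satisfy (5)·f(k+1) − (1)·f(k) = k**3 + 7*k**2/2 + 21*k/8 + 9/16.
Degrees (0,0,3) ⇒ d ≤ 3.
Solving with deg f ≤ 3: f(k) = (4*k**3 - k**2 - 2*k + 1)/16.
R(k) = B(k−1)·f(k)/C(k) = (4*k**3 - k**2 - 2*k + 1)/((2*k + 1)*(8*k**2 + 24*k + 9)); s_k = R·t_k = 5**k*(-4*k**3 + k**2 + 2*k - 1).
s_(k+1) − s_k = 5**k*(-16*k**3 - 56*k**2 - 42*k - 9) = t_k.
Σ_(k=0)^n t_k = s_(n+1) − s_(0) = (5**(n + 1)*(-4*n**3 - 11*n**2 - 8*n - 2)) − (-1), i.e. -20*5**n*n**3 - 55*5**n*n**2 - 40*5**n*n - 10*5**n + 1.

S(n) = -20*5**n*n**3 - 55*5**n*n**2 - 40*5**n*n - 10*5**n + 1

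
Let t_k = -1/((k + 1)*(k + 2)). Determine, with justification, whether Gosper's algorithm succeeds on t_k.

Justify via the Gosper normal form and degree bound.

Compute t_(k+1)/t_k: get (k + 1)/(k + 3).
Take A(k)=k + 1, B(k)=k + 3, C(k)=1.
Solve (k + 1)·f(k+1) − (k + 2)·f(k) = 1.
From deg A=1, deg B=1, deg C=0: d=1.
Solve for f: f(k) = k (degree 1 ≤ 1).
R(k) = B(k−1)·f(k)/C(k) = k*(k + 2); s_k = R·t_k = -k/(k + 1).
Verify: -1/(k**2 + 3*k + 2) matches t_k.

Yes. s_k = -k/(k + 1).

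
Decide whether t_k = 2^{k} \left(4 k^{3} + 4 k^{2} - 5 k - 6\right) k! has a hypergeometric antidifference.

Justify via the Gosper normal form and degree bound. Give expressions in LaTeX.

Yes. s_k = 2^{k} \left(2 k^{2} - 3 k - 4\right) k!.

Compute t_(k+1)/t_k: get 2*(4*k**4 + 20*k**3 + 31*k**2 + 12*k - 3)/(4*k**3 + 4*k**2 - 5*k - 6).
Gosper form: A/B · C(k+1)/C(k) with A=2*k + 2, B=1, C=k**3 + k**2 - 5*k/4 - 3/2.
Set up (2*k + 2)·f(k+1) − (1)·f(k) − (k**3 + k**2 - 5*k/4 - 3/2) = 0.
Degrees (1,0,3) ⇒ d ≤ 2.
A polynomial solution: f(k) = (2*k**2 - 3*k - 4)/4.
Get s_k = R·t_k = 2**k*(2*k**2 - 3*k - 4)*factorial(k) with R(k) = B(k−1)f(k)/C(k) = (2*k**2 - 3*k - 4)/(4*k**3 + 4*k**2 - 5*k - 6).
s_(k+1) − s_k = 2**k*(4*k**3 + 4*k**2 - 5*k - 6)*factorial(k) = t_k.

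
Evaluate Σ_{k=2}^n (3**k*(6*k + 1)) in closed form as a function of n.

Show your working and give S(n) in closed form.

S(n) = 9*3**n*n - 3*3**n - 18

t_(k+1)/t_k = 3*(6*k + 7)/(6*k + 1).
Take A(k)=3, B(k)=1, C(k)=k + 1/6.
Key eq: (3)·f(k+1) = (1)·f(k) + (k + 1/6).
Bound: deg f ≤ 1.
Solve for f: f(k) = (3*k - 4)/6 (degree 1 ≤ 1).
Certificate R = B(k−1)f/C = (3*k - 4)/(6*k + 1) gives s_k = 3**k*(3*k - 4).
s_(k+1) − s_k = 3**k*(6*k + 1) = t_k.
Σ_(k=2)^n t_k = s_(n+1) − s_(2) = (3**(n + 1)*(3*n - 1)) − (18), i.e. 9*3**n*n - 3*3**n - 18.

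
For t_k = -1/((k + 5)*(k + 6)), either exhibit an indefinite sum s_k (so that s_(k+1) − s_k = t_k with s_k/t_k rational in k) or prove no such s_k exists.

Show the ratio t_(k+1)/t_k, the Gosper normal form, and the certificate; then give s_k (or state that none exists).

s_k = -k/(5*k + 25)

Ratio r(k) = (k + 5)/(k + 7).
Take A(k)=k + 5, B(k)=k + 7, C(k)=1.
Key eq: (k + 5)·f(k+1) = (k + 6)·f(k) + (1).
Bound: deg f ≤ 1.
Match coefficients ⇒ f(k) = k/5.
Get s_k = R·t_k = -k/(5*k + 25) with R(k) = B(k−1)f(k)/C(k) = k*(k + 6)/5.
Check: Δs_k = -1/(k**2 + 11*k + 30). ✓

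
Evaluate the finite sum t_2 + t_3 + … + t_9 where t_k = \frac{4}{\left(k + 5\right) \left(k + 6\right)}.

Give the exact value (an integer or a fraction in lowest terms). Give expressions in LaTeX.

Σ = 32/105

r(k) = (k + 5)/(k + 7) after simplifying.
Factor: A=k + 5; B=k + 7; C=1.
Need (k + 5)·f(k+1) − (k + 6)·f(k) = 1.
d = 1 from the (1,1,0) case.
Solving with deg f ≤ 1: f(k) = k/5.
Get s_k = R·t_k = 4*k/(5*(k + 5)) with R(k) = B(k−1)f(k)/C(k) = k*(k + 6)/5.
s_(k+1) − s_k = 4/(k**2 + 11*k + 30) = t_k.
Sum = s_(10) − s_(2); s_(10) = 8/15, s_(2) = 8/35 ⇒ 32/105.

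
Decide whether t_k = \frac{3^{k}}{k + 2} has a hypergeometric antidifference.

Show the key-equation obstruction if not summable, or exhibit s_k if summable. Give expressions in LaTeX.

The ratio is 3*(k + 2)/(k + 3).
Factor: A=3*k + 6; B=k + 3; C=1.
f must satisfy (3*k + 6)·f(k+1) − (k + 2)·f(k) = 1.
From deg A=1, deg B=1, deg C=0: d=-1.
deg f ≤ -1 is impossible — no certificate.

No — negative degree bound, so no certificate f.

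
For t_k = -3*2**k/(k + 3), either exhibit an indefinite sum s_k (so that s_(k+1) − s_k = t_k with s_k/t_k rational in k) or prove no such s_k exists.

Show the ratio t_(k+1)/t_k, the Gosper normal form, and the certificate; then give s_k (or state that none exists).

not Gosper-summable; s_k does not exist

The ratio is 2*(k + 3)/(k + 4).
Factor: A=2*k + 6; B=k + 4; C=1.
f must satisfy (2*k + 6)·f(k+1) − (k + 3)·f(k) = 1.
d = -1 from the (1,1,0) case.
d = -1 < 0 ⇒ no nonzero polynomial f; not summable.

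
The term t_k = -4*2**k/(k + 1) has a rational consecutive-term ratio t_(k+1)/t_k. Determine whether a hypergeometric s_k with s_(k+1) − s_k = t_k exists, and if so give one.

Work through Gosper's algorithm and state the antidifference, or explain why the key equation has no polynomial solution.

The ratio is 2*(k + 1)/(k + 2).
A = 2*k + 2, B = k + 2, C = 1.
Set up (2*k + 2)·f(k+1) − (k + 1)·f(k) − (1) = 0.
Degrees (1,1,0) ⇒ d ≤ -1.
Bound -1 < 0, so the key equation has no polynomial solution.

none (Gosper's algorithm certifies no s_k)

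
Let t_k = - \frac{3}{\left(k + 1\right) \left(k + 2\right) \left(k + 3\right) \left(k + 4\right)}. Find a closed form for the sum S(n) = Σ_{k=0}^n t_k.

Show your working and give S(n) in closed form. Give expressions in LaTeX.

S(n) = \frac{- n^{3} - 9 n^{2} - 26 n - 18}{6 \left(n^{3} + 9 n^{2} + 26 n + 24\right)}

r(k) = (k + 1)/(k + 5) after simplifying.
So A=k + 1 and B=k + 5, with C=1.
Solve (k + 1)·f(k+1) − (k + 4)·f(k) = 1.
From deg A=1, deg B=1, deg C=0: d=3.
Coefficient equations give f(k) = k*(k**2 + 6*k + 11)/18.
R(k) = B(k−1)·f(k)/C(k) = k*(k + 4)*(k**2 + 6*k + 11)/18; s_k = R·t_k = k*(-k**2 - 6*k - 11)/(6*(k + 1)*(k + 2)*(k + 3)).
Check: Δs_k = -3/(k**4 + 10*k**3 + 35*k**2 + 50*k + 24). ✓
Telescope: S(n) = s_(n+1) − s_(0) = (-n**3 - 9*n**2 - 26*n - 18)/(6*(n**3 + 9*n**2 + 26*n + 24)) − (0) = (-n**3 - 9*n**2 - 26*n - 18)/(6*(n**3 + 9*n**2 + 26*n + 24)).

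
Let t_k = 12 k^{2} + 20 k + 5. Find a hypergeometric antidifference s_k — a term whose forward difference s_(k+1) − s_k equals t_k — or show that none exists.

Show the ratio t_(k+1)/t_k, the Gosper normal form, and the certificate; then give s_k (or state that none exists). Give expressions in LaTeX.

Compute t_(k+1)/t_k: get (12*k**2 + 44*k + 37)/(12*k**2 + 20*k + 5).
Gosper form: A/B · C(k+1)/C(k) with A=1, B=1, C=k**2 + 5*k/3 + 5/12.
Need (1)·f(k+1) − (1)·f(k) = k**2 + 5*k/3 + 5/12.
deg f ≤ 3 (via 0,0,2).
Match coefficients ⇒ f(k) = k*(2*k - 1)*(2*k + 3)/12.
Certificate R = B(k−1)f/C = k*(2*k - 1)*(2*k + 3)/(12*k**2 + 20*k + 5) gives s_k = k*(4*k**2 + 4*k - 3).
Verify: 12*k**2 + 20*k + 5 matches t_k.

s_k = k \left(4 k^{2} + 4 k - 3\right)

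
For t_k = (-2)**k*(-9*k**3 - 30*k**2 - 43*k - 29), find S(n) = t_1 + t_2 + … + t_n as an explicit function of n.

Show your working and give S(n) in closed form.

S(n) = -6*(-2)**n*n**3 - 26*(-2)**n*n**2 - 40*(-2)**n*n - 26*(-2)**n + 26

The ratio is 2*(-9*k**3 - 57*k**2 - 130*k - 111)/(9*k**3 + 30*k**2 + 43*k + 29).
Factor: A=-2; B=1; C=k**3 + 10*k**2/3 + 43*k/9 + 29/9.
Key eq: (-2)·f(k+1) = (1)·f(k) + (k**3 + 10*k**2/3 + 43*k/9 + 29/9).
Degrees (0,0,3) ⇒ d ≤ 3.
A polynomial solution: f(k) = -(3*k**3 + 4*k**2 + 3*k + 3)/9.
Then R = B(k−1)f/C = -(3*k**3 + 4*k**2 + 3*k + 3)/(9*k**3 + 30*k**2 + 43*k + 29), so s_k = R(k)·t_k = (-2)**k*(3*k**3 + 4*k**2 + 3*k + 3).
Verify: (-2)**k*(-9*k**3 - 30*k**2 - 43*k - 29) matches t_k.
Σ_(k=1)^n t_k = s_(n+1) − s_(1) = ((-2)**(n + 1)*(3*n**3 + 13*n**2 + 20*n + 13)) − (-26), i.e. -6*(-2)**n*n**3 - 26*(-2)**n*n**2 - 40*(-2)**n*n - 26*(-2)**n + 26.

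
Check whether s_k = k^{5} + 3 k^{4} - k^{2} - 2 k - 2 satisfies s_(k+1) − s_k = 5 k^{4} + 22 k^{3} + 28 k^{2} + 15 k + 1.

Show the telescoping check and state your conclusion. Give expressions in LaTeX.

s_(k+1) = -2*k + (k + 1)**5 + 3*(k + 1)**4 - (k + 1)**2 - 4
s_(k+1) − s_k = 5*k**4 + 22*k**3 + 28*k**2 + 15*k + 1
(s_(k+1) − s_k) − t_k = 0

valid (s_(k+1) − s_k reduces to t_k)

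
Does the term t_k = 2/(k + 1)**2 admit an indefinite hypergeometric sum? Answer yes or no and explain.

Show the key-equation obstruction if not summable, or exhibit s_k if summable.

No — the linear system for f has no solution.

Compute t_(k+1)/t_k: get (k + 1)**2/(k + 2)**2.
Gosper form: A/B · C(k+1)/C(k) with A=k**2 + 2*k + 1, B=k**2 + 4*k + 4, C=1.
Key eq: (k**2 + 2*k + 1)·f(k+1) = (k**2 + 2*k + 1)·f(k) + (1).
Degrees (2,2,0) ⇒ d ≤ 0.
Write f(k) = c0. Then LHS − RHS = -1, requiring -1 = 0: contradictory. No certificate.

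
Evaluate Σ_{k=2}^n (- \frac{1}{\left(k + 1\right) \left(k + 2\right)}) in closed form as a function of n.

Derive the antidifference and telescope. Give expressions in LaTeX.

Ratio r(k) = (k + 1)/(k + 3).
A = k + 1, B = k + 3, C = 1.
Solve (k + 1)·f(k+1) − (k + 2)·f(k) = 1.
d = 1 from the (1,1,0) case.
Match coefficients ⇒ f(k) = k.
So s_k = (B(k−1)f/C)·t_k = (k*(k + 2))·t_k = -k/(k + 1).
Δs = -1/(k**2 + 3*k + 2), as required.
s_(n+1) = (-n - 1)/(n + 2) and s_(2) = -2/3, so S(n) = (1 - n)/(3*(n + 2)).

S(n) = \frac{1 - n}{3 \left(n + 2\right)}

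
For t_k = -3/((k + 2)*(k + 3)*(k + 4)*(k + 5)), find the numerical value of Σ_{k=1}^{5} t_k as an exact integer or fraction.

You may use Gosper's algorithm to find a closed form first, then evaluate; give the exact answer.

Σ = -11/720

t_(k+1)/t_k = (k + 2)/(k + 6).
So A=k + 2 and B=k + 6, with C=1.
Solve (k + 2)·f(k+1) − (k + 5)·f(k) = 1.
deg f ≤ 3 (via 1,1,0).
Match coefficients ⇒ f(k) = k*(k**2 + 9*k + 26)/72.
Then R = B(k−1)f/C = k*(k + 5)*(k**2 + 9*k + 26)/72, so s_k = R(k)·t_k = k*(-k**2 - 9*k - 26)/(24*(k + 2)*(k + 3)*(k + 4)).
Δs = -3/(k**4 + 14*k**3 + 71*k**2 + 154*k + 120), as required.
Telescoping: Σ = s_(6) − s_(1) = -29/720 − (-1/40) = -11/720.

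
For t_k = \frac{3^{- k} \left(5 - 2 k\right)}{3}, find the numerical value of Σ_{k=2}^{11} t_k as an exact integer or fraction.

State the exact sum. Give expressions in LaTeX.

Compute t_(k+1)/t_k: get (2*k - 3)/(3*(2*k - 5)).
A = 1/3, B = 1, C = k - 5/2.
Key eq: (1/3)·f(k+1) = (1)·f(k) + (k - 5/2).
Degrees (0,0,1) ⇒ d ≤ 1.
Coefficient equations give f(k) = -3*(k - 2)/2.
Then R = B(k−1)f/C = -3*(k - 2)/(2*k - 5), so s_k = R(k)·t_k = (k - 2)/3**k.
s_(k+1) − s_k = (5 - 2*k)/(3*3**k) = t_k.
Σ_(k=2)^(11) t_k = s_(12) − s_(2) = 10/531441 − (0) = 10/531441.

Σ = 10/531441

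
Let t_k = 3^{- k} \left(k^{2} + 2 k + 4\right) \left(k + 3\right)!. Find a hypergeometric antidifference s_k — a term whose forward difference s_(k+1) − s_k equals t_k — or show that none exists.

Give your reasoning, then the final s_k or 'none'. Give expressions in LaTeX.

s_k = 3^{1 - k} k \left(k + 3\right)!

Ratio r(k) = (k + 4)*(2*k + (k + 1)**2 + 6)/(3*(k**2 + 2*k + 4)).
Factor: A=k/3 + 4/3; B=1; C=k**2 + 2*k + 4.
f must satisfy (k/3 + 4/3)·f(k+1) − (1)·f(k) = k**2 + 2*k + 4.
Bound: deg f ≤ 1.
Match coefficients ⇒ f(k) = 3*k.
Certificate R = B(k−1)f/C = 3*k/(k**2 + 2*k + 4) gives s_k = 3**(1 - k)*k*factorial(k + 3).
Δs = (k**2 + 2*k + 4)*factorial(k + 3)/3**k, as required.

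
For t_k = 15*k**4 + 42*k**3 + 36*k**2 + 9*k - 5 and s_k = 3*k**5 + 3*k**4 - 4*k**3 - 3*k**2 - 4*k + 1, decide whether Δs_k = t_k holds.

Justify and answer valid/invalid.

valid; difference matches t_k

s_(k+1) = 3*k**5 + 18*k**4 + 38*k**3 + 33*k**2 + 5*k - 4
s_(k+1) − s_k = 15*k**4 + 42*k**3 + 36*k**2 + 9*k - 5
(s_(k+1) − s_k) − t_k = 0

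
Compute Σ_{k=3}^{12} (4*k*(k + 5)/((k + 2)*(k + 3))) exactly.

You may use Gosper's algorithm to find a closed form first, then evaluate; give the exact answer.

The ratio is (k + 1)*(k + 2)*(k + 6)/(k*(k + 4)*(k + 5)).
Normal form (A,B,C) = (k + 2, k + 4, k**2 + 5*k).
Key eq: (k + 2)·f(k+1) = (k + 3)·f(k) + (k**2 + 5*k).
d = 2 from the (1,1,2) case.
Match coefficients ⇒ f(k) = k*(k - 1).
Then R = B(k−1)f/C = (k - 1)*(k + 3)/(k + 5), so s_k = R(k)·t_k = 4*k*(k - 1)/(k + 2).
s_(k+1) − s_k = 4*k*(k + 5)/(k**2 + 5*k + 6) = t_k.
Evaluate s at k=13 and k=3: 208/5 and 24/5; difference 184/5.

Σ = 184/5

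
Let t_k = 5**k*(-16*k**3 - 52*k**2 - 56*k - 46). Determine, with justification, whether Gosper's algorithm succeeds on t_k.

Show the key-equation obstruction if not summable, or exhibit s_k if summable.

Yes. s_k = 2*5**k*(-2*k**3 + k**2 - 2*k - 2).

Step 1: r(k) = 5*(8*k**3 + 50*k**2 + 104*k + 85)/(8*k**3 + 26*k**2 + 28*k + 23).
So A=5 and B=1, with C=k**3 + 13*k**2/4 + 7*k/2 + 23/8.
f must satisfy (5)·f(k+1) − (1)·f(k) = k**3 + 13*k**2/4 + 7*k/2 + 23/8.
Degrees (0,0,3) ⇒ d ≤ 3.
Solve for f: f(k) = (2*k**3 - k**2 + 2*k + 2)/8 (degree 3 ≤ 3).
R(k) = B(k−1)·f(k)/C(k) = (2*k**3 - k**2 + 2*k + 2)/(8*k**3 + 26*k**2 + 28*k + 23); s_k = R·t_k = 2*5**k*(-2*k**3 + k**2 - 2*k - 2).
Verify: 5**k*(-16*k**3 - 52*k**2 - 56*k - 46) matches t_k.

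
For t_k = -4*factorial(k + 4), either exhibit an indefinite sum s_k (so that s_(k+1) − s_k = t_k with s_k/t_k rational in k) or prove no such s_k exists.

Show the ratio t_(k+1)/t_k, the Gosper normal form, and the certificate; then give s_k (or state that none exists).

r(k) = k + 5 after simplifying.
Normal form (A,B,C) = (k + 5, 1, 1).
f must satisfy (k + 5)·f(k+1) − (1)·f(k) = 1.
From deg A=1, deg B=0, deg C=0: d=-1.
deg f ≤ -1 is impossible — no certificate.

no hypergeometric antidifference exists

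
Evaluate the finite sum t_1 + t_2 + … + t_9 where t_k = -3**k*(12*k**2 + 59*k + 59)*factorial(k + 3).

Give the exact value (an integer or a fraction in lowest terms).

Σ = -15075673399986840

Ratio r(k) = 3*(12*k**3 + 131*k**2 + 462*k + 520)/(12*k**2 + 59*k + 59).
Gosper form: A/B · C(k+1)/C(k) with A=3*k + 12, B=1, C=k**2 + 59*k/12 + 59/12.
Key eq: (3*k + 12)·f(k+1) = (1)·f(k) + (k**2 + 59*k/12 + 59/12).
Degrees (1,0,2) ⇒ d ≤ 1.
Solve for f: f(k) = (4*k + 1)/12 (degree 1 ≤ 1).
Then R = B(k−1)f/C = (4*k + 1)/(12*k**2 + 59*k + 59), so s_k = R(k)·t_k = -3**k*(4*k + 1)*factorial(k + 3).
s_(k+1) − s_k = -3**k*(12*k**2 + 59*k + 59)*factorial(k + 3) = t_k.
Evaluate s at k=10 and k=1: -15075673399987200 and -360; difference -15075673399986840.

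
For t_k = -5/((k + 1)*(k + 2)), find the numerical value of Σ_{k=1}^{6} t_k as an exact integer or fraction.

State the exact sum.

Σ = -15/8

Step 1: r(k) = (k + 1)/(k + 3).
Factor: A=k + 1; B=k + 3; C=1.
Key eq: (k + 1)·f(k+1) = (k + 2)·f(k) + (1).
deg f ≤ 1 (via 1,1,0).
Coefficient equations give f(k) = k.
Certificate R = B(k−1)f/C = k*(k + 2) gives s_k = -5*k/(k + 1).
s_(k+1) − s_k = -5/(k**2 + 3*k + 2) = t_k.
Evaluate s at k=7 and k=1: -35/8 and -5/2; difference -15/8.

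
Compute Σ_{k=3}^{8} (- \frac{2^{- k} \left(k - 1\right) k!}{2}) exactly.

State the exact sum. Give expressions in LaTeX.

Σ = -708

Compute t_(k+1)/t_k: get k*(k + 1)/(2*(k - 1)).
Factor: A=k/2 + 1/2; B=1; C=k - 1.
Need (k/2 + 1/2)·f(k+1) − (1)·f(k) = k - 1.
deg f ≤ 0 (via 1,0,1).
Match coefficients ⇒ f(k) = 2.
Certificate R = B(k−1)f/C = 2/(k - 1) gives s_k = -factorial(k)/2**k.
Check: Δs_k = -(k - 1)*factorial(k)/(2*2**k). ✓
Telescoping: Σ = s_(9) − s_(3) = -2835/4 − (-3/4) = -708.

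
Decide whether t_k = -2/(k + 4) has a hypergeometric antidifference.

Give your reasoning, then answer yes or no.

Compute t_(k+1)/t_k: get (k + 4)/(k + 5).
Factor: A=k + 4; B=k + 5; C=1.
f must satisfy (k + 4)·f(k+1) − (k + 4)·f(k) = 1.
From deg A=1, deg B=1, deg C=0: d=0.
Put f(k) = c0: A·f(k+1) − B(k−1)·f(k) − C = -1; need -1 = 0 — inconsistent ⇒ no f, not summable.

No — the linear system for f has no solution.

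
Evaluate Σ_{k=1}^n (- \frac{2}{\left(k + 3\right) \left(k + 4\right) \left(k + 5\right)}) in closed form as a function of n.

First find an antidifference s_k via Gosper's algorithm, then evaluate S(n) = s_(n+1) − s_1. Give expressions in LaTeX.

S(n) = \frac{n \left(- n - 9\right)}{20 \left(n^{2} + 9 n + 20\right)}

Ratio r(k) = (k + 3)/(k + 6).
Gosper form: A/B · C(k+1)/C(k) with A=k + 3, B=k + 6, C=1.
Key eq: (k + 3)·f(k+1) = (k + 5)·f(k) + (1).
d = 2 from the (1,1,0) case.
Match coefficients ⇒ f(k) = k*(k + 7)/24.
So s_k = (B(k−1)f/C)·t_k = (k*(k + 5)*(k + 7)/24)·t_k = k*(-k - 7)/(12*(k + 3)*(k + 4)).
Verify: -2/(k**3 + 12*k**2 + 47*k + 60) matches t_k.
s_(n+1) = (-n**2 - 9*n - 8)/(12*(n**2 + 9*n + 20)) and s_(1) = -1/30, so S(n) = n*(-n - 9)/(20*(n**2 + 9*n + 20)).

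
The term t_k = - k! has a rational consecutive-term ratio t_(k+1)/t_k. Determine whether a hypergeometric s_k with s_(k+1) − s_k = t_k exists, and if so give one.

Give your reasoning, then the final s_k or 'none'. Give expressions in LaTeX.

r(k) = k + 1 after simplifying.
Normal form (A,B,C) = (k + 1, 1, 1).
Key eq: (k + 1)·f(k+1) = (1)·f(k) + (1).
deg f ≤ -1 (via 1,0,0).
Negative degree bound (-1): no f exists, t_k not Gosper-summable.

none — t_k is not Gosper-summable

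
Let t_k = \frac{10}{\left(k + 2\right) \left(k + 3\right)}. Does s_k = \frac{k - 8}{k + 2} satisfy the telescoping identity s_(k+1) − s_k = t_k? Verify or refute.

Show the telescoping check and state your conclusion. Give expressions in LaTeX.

s_(k+1) = (k - 7)/(k + 3)
s_(k+1) − s_k = 10/(k**2 + 5*k + 6)
(s_(k+1) − s_k) − t_k = 0

Valid: the claim telescopes to t_k.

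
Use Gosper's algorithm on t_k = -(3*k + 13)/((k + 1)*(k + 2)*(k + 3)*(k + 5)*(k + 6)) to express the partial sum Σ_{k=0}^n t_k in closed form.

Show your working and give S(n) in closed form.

S(n) = (-n**3 - 11*n**2 - 36*n - 26)/(10*(n**3 + 11*n**2 + 36*n + 36))

t_(k+1)/t_k = (k + 1)*(k + 5)*(3*k + 16)/((k + 4)*(k + 7)*(3*k + 13)).
Gosper form: A/B · C(k+1)/C(k) with A=k + 1, B=k + 7, C=k**2 + 25*k/3 + 52/3.
f must satisfy (k + 1)·f(k+1) − (k + 6)·f(k) = k**2 + 25*k/3 + 52/3.
Degrees (1,1,2) ⇒ d ≤ 5.
Solve for f: f(k) = k*(k + 3)*(k + 4)*(k**2 + 8*k + 17)/30 (degree 5 ≤ 5).
So s_k = (B(k−1)f/C)·t_k = (k*(k + 3)*(k + 6)*(k**2 + 8*k + 17)/(10*(3*k + 13)))·t_k = k*(-k**2 - 8*k - 17)/(10*(k**3 + 8*k**2 + 17*k + 10)).
Δs = (-3*k - 13)/(k**5 + 17*k**4 + 107*k**3 + 307*k**2 + 396*k + 180), as required.
s_(n+1) = (-n**3 - 11*n**2 - 36*n - 26)/(10*(n**3 + 11*n**2 + 36*n + 36)) and s_(0) = 0, so S(n) = (-n**3 - 11*n**2 - 36*n - 26)/(10*(n**3 + 11*n**2 + 36*n + 36)).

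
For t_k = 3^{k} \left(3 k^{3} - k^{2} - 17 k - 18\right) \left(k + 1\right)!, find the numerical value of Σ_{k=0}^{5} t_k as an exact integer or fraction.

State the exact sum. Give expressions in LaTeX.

Σ = 44089920

Step 1: r(k) = 3*(3*k**4 + 14*k**3 + 6*k**2 - 53*k - 66)/(3*k**3 - k**2 - 17*k - 18).
So A=3*k + 6 and B=1, with C=k**3 - k**2/3 - 17*k/3 - 6.
f must satisfy (3*k + 6)·f(k+1) − (1)·f(k) = k**3 - k**2/3 - 17*k/3 - 6.
deg f ≤ 2 (via 1,0,3).
A polynomial solution: f(k) = k*(k - 4)/3.
R(k) = B(k−1)·f(k)/C(k) = k*(k - 4)/(3*k**3 - k**2 - 17*k - 18); s_k = R·t_k = 3**k*k*(k - 4)*factorial(k + 1).
Δs = 3**k*(3*k**3 - k**2 - 17*k - 18)*factorial(k + 1), as required.
Telescoping: Σ = s_(6) − s_(0) = 44089920 − (0) = 44089920.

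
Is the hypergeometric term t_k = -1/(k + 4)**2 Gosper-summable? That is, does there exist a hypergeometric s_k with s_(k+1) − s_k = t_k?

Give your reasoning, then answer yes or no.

No — the linear system for f has no solution.

Ratio r(k) = (k + 4)**2/(k + 5)**2.
Normal form (A,B,C) = (k**2 + 8*k + 16, k**2 + 10*k + 25, 1).
Need (k**2 + 8*k + 16)·f(k+1) − (k**2 + 8*k + 16)·f(k) = 1.
Degrees (2,2,0) ⇒ d ≤ 0.
Generic f = c0 gives residual -1; -1 = 0 cannot hold, so t_k is not Gosper-summable.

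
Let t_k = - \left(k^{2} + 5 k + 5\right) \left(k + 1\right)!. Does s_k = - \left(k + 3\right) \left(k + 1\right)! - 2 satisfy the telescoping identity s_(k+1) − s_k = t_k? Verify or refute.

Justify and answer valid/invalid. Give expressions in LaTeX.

s_(k+1) = -(k + 4)*factorial(k + 2) - 2
s_(k+1) − s_k = -(k**2 + 5*k + 5)*factorial(k + 1)
(s_(k+1) − s_k) − t_k = 0

Valid — Δs_k = t_k.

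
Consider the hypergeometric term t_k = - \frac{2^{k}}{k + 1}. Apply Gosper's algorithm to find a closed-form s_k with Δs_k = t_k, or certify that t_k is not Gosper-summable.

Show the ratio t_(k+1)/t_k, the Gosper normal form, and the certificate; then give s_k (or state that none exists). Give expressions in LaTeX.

Compute t_(k+1)/t_k: get 2*(k + 1)/(k + 2).
Take A(k)=2*k + 2, B(k)=k + 2, C(k)=1.
Need (2*k + 2)·f(k+1) − (k + 1)·f(k) = 1.
Degrees (1,1,0) ⇒ d ≤ -1.
Bound -1 < 0, so the key equation has no polynomial solution.

no hypergeometric antidifference exists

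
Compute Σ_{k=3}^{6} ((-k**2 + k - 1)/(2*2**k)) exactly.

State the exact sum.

r(k) = (-k + (k + 1)**2)/(2*(k**2 - k + 1)) after simplifying.
So A=1/2 and B=1, with C=k**2 - k + 1.
Solve (1/2)·f(k+1) − (1)·f(k) = k**2 - k + 1.
d = 2 from the (0,0,2) case.
Match coefficients ⇒ f(k) = -2*(k**2 + k + 3).
Then R = B(k−1)f/C = -2*(k**2 + k + 3)/(k**2 - k + 1), so s_k = R(k)·t_k = (k**2 + k + 3)/2**k.
s_(k+1) − s_k = (-k**2 + k - 1)/(2*2**k) = t_k.
Evaluate s at k=7 and k=3: 59/128 and 15/8; difference -181/128.

Σ = -181/128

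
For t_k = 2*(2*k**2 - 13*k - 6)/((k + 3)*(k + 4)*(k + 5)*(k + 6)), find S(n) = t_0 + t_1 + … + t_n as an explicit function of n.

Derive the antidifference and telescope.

Compute t_(k+1)/t_k: get (k + 3)*(13*k - 2*(k + 1)**2 + 19)/((k + 7)*(-2*k**2 + 13*k + 6)).
A = k + 3, B = k + 7, C = k**2 - 13*k/2 - 3.
Solve (k + 3)·f(k+1) − (k + 6)·f(k) = k**2 - 13*k/2 - 3.
From deg A=1, deg B=1, deg C=2: d=3.
Solve for f: f(k) = k*(k**2 - 228*k - 13)/240 (degree 3 ≤ 3).
Get s_k = R·t_k = k*(k**2 - 228*k - 13)/(60*(k + 3)*(k + 4)*(k + 5)) with R(k) = B(k−1)f(k)/C(k) = k*(k + 6)*(k**2 - 228*k - 13)/(120*(2*k**2 - 13*k - 6)).
Verify: 2*(2*k**2 - 13*k - 6)/(k**4 + 18*k**3 + 119*k**2 + 342*k + 360) matches t_k.
Evaluate: s_(n+1) = (n**3 - 225*n**2 - 466*n - 240)/(60*(n**3 + 15*n**2 + 74*n + 120)); subtract s_(0) = 0 ⇒ S(n) = (n**3 - 225*n**2 - 466*n - 240)/(60*(n**3 + 15*n**2 + 74*n + 120)).

S(n) = (n**3 - 225*n**2 - 466*n - 240)/(60*(n**3 + 15*n**2 + 74*n + 120))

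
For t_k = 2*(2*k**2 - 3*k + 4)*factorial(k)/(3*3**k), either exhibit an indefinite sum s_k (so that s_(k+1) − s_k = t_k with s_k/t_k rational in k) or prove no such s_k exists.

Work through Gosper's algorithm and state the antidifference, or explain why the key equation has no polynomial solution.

s_k = 2*(2*k - 1)*factorial(k)/3**k

Step 1: r(k) = (k + 1)*(-3*k + 2*(k + 1)**2 + 1)/(3*(2*k**2 - 3*k + 4)).
A = k/3 + 1/3, B = 1, C = k**2 - 3*k/2 + 2.
f must satisfy (k/3 + 1/3)·f(k+1) − (1)·f(k) = k**2 - 3*k/2 + 2.
From deg A=1, deg B=0, deg C=2: d=1.
Match coefficients ⇒ f(k) = 3*(2*k - 1)/2.
R(k) = B(k−1)·f(k)/C(k) = 3*(2*k - 1)/(2*k**2 - 3*k + 4); s_k = R·t_k = 2*(2*k - 1)*factorial(k)/3**k.
Δs = 2*(2*k**2 - 3*k + 4)*factorial(k)/(3*3**k), as required.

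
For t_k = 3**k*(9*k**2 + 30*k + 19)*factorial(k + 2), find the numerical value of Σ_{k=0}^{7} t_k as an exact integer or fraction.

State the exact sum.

Σ = 547596806402

Step 1: r(k) = 3*(9*k**3 + 75*k**2 + 202*k + 174)/(9*k**2 + 30*k + 19).
Take A(k)=3*k + 9, B(k)=1, C(k)=k**2 + 10*k/3 + 19/9.
Key eq: (3*k + 9)·f(k+1) = (1)·f(k) + (k**2 + 10*k/3 + 19/9).
Degrees (1,0,2) ⇒ d ≤ 1.
Coefficient equations give f(k) = (3*k - 1)/9.
Get s_k = R·t_k = 3**k*(3*k - 1)*factorial(k + 2) with R(k) = B(k−1)f(k)/C(k) = (3*k - 1)/(9*k**2 + 30*k + 19).
Check: Δs_k = 3**k*(9*k**2 + 30*k + 19)*factorial(k + 2). ✓
Telescoping: Σ = s_(8) − s_(0) = 547596806400 − (-2) = 547596806402.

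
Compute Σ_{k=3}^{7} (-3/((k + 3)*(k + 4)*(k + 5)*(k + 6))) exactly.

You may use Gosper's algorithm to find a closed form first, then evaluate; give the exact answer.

t_(k+1)/t_k = (k + 3)/(k + 7).
Take A(k)=k + 3, B(k)=k + 7, C(k)=1.
Key eq: (k + 3)·f(k+1) = (k + 6)·f(k) + (1).
deg f ≤ 3 (via 1,1,0).
Solve for f: f(k) = k*(k**2 + 12*k + 47)/180 (degree 3 ≤ 3).
So s_k = (B(k−1)f/C)·t_k = (k*(k + 6)*(k**2 + 12*k + 47)/180)·t_k = k*(-k**2 - 12*k - 47)/(60*(k + 3)*(k + 4)*(k + 5)).
Check: Δs_k = -3/(k**4 + 18*k**3 + 119*k**2 + 342*k + 360). ✓
Evaluate s at k=8 and k=3: -23/1430 and -23/1680; difference -115/48048.

Σ = -115/48048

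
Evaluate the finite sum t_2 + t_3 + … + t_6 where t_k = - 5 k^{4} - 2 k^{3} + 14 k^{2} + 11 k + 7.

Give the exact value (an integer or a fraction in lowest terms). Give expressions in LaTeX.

Σ = -10735

t_(k+1)/t_k = (5*k**4 + 22*k**3 + 22*k**2 - 13*k - 25)/(5*k**4 + 2*k**3 - 14*k**2 - 11*k - 7).
A = 1, B = 1, C = k**4 + 2*k**3/5 - 14*k**2/5 - 11*k/5 - 7/5.
Key eq: (1)·f(k+1) = (1)·f(k) + (k**4 + 2*k**3/5 - 14*k**2/5 - 11*k/5 - 7/5).
Bound: deg f ≤ 5.
Match coefficients ⇒ f(k) = k*(k**4 - 2*k**3 - 4*k**2 + 2*k - 4)/5.
Get s_k = R·t_k = k*(-k**4 + 2*k**3 + 4*k**2 - 2*k + 4) with R(k) = B(k−1)f(k)/C(k) = k*(k**4 - 2*k**3 - 4*k**2 + 2*k - 4)/(5*k**4 + 2*k**3 - 14*k**2 - 11*k - 7).
Check: Δs_k = -5*k**4 - 2*k**3 + 14*k**2 + 11*k + 7. ✓
Sum = s_(7) − s_(2); s_(7) = -10703, s_(2) = 32 ⇒ -10735.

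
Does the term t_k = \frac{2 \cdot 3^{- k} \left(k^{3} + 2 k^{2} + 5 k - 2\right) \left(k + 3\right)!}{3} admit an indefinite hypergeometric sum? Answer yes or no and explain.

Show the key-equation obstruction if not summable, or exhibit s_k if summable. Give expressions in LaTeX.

Step 1: r(k) = (k**4 + 9*k**3 + 32*k**2 + 54*k + 24)/(3*(k**3 + 2*k**2 + 5*k - 2)).
Take A(k)=k/3 + 4/3, B(k)=1, C(k)=k**3 + 2*k**2 + 5*k - 2.
Need (k/3 + 4/3)·f(k+1) − (1)·f(k) = k**3 + 2*k**2 + 5*k - 2.
deg f ≤ 2 (via 1,0,3).
Coefficient equations give f(k) = 3*(k - 2)*(k + 1).
Then R = B(k−1)f/C = 3*(k - 2)*(k + 1)/(k**3 + 2*k**2 + 5*k - 2), so s_k = R(k)·t_k = 2*(k - 2)*(k + 1)*factorial(k + 3)/3**k.
Check: Δs_k = 2*(k**3 + 2*k**2 + 5*k - 2)*factorial(k + 3)/(3*3**k). ✓

Yes. s_k = 2 \cdot 3^{- k} \left(k - 2\right) \left(k + 1\right) \left(k + 3\right)!.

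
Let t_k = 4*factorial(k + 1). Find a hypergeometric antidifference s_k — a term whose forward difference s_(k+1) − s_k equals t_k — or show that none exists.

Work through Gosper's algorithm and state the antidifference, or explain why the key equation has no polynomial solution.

t_(k+1)/t_k = k + 2.
A = k + 2, B = 1, C = 1.
Set up (k + 2)·f(k+1) − (1)·f(k) − (1) = 0.
Bound: deg f ≤ -1.
deg f ≤ -1 is impossible — no certificate.

not Gosper-summable; s_k does not exist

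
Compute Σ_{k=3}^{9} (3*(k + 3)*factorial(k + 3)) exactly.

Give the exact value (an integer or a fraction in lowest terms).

Σ = 18681060240

r(k) = (k + 4)**2/(k + 3) after simplifying.
So A=k + 4 and B=1, with C=k + 3.
f must satisfy (k + 4)·f(k+1) − (1)·f(k) = k + 3.
d = 0 from the (1,0,1) case.
A polynomial solution: f(k) = 1.
Certificate R = B(k−1)f/C = 1/(k + 3) gives s_k = 3*factorial(k + 3).
Check: Δs_k = 3*(k + 3)*factorial(k + 3). ✓
Telescoping: Σ = s_(10) − s_(3) = 18681062400 − (2160) = 18681060240.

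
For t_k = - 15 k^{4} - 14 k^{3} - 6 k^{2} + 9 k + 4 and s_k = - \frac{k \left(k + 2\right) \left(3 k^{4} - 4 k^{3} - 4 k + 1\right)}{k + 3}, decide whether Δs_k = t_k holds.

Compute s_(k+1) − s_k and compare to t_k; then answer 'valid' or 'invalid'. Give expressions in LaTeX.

s_(k+1) = (k + 1)*(k + 3)*(4*k - 3*(k + 1)**4 + 4*(k + 1)**3 + 3)/(k + 4)
s_(k+1) − s_k = (-15*k**6 - 107*k**5 - 221*k**4 - 153*k**3 + 8*k**2 + 104*k + 36)/(k**2 + 7*k + 12)
(s_(k+1) − s_k) − t_k = (12*k**5 + 63*k**4 + 48*k**3 + 13*k**2 - 32*k - 12)/(k**2 + 7*k + 12)

Invalid: residual \frac{12 k^{5} + 63 k^{4} + 48 k^{3} + 13 k^{2} - 32 k - 12}{k^{2} + 7 k + 12} ≠ 0.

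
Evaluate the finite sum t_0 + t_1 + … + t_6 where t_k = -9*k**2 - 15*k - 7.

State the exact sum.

Σ = -1183

t_(k+1)/t_k = (9*k**2 + 33*k + 31)/(9*k**2 + 15*k + 7).
Normal form (A,B,C) = (1, 1, k**2 + 5*k/3 + 7/9).
Key eq: (1)·f(k+1) = (1)·f(k) + (k**2 + 5*k/3 + 7/9).
From deg A=0, deg B=0, deg C=2: d=3.
A polynomial solution: f(k) = k*(3*k**2 + 3*k + 1)/9.
Get s_k = R·t_k = k*(-3*k**2 - 3*k - 1) with R(k) = B(k−1)f(k)/C(k) = k*(3*k**2 + 3*k + 1)/(9*k**2 + 15*k + 7).
Check: Δs_k = -9*k**2 - 15*k - 7. ✓
Telescoping: Σ = s_(7) − s_(0) = -1183 − (0) = -1183.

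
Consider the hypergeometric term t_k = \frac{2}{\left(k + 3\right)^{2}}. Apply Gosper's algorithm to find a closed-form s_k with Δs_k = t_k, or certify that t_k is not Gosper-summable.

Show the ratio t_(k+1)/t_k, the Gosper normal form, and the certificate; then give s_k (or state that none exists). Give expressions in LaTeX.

Step 1: r(k) = (k + 3)**2/(k + 4)**2.
A = k**2 + 6*k + 9, B = k**2 + 8*k + 16, C = 1.
f must satisfy (k**2 + 6*k + 9)·f(k+1) − (k**2 + 6*k + 9)·f(k) = 1.
d = 0 from the (2,2,0) case.
Put f(k) = c0: A·f(k+1) − B(k−1)·f(k) − C = -1; need -1 = 0 — inconsistent ⇒ no f, not summable.

none (Gosper's algorithm certifies no s_k)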